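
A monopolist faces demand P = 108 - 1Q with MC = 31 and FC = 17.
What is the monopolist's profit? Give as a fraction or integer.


MR = MC: 108 - 2Q = 31
Q* = 77/2
P* = 108 - 1*77/2 = 139/2
Profit = (P* - MC)*Q* - FC
= (139/2 - 31)*77/2 - 17
= 77/2*77/2 - 17
= 5929/4 - 17 = 5861/4

5861/4


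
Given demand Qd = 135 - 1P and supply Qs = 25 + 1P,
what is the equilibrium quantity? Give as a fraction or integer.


First find equilibrium price:
135 - 1P = 25 + 1P
P* = 110/2 = 55
Then substitute into demand:
Q* = 135 - 1 * 55 = 80

80


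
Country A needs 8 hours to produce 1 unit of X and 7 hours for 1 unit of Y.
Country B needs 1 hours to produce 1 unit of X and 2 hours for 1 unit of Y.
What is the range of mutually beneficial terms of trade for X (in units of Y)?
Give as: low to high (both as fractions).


Opportunity cost of X for Country A = hours_X / hours_Y = 8/7 = 8/7 units of Y
Opportunity cost of X for Country B = hours_X / hours_Y = 1/2 = 1/2 units of Y
Terms of trade must be between the two opportunity costs.
Range: 1/2 to 8/7

1/2 to 8/7


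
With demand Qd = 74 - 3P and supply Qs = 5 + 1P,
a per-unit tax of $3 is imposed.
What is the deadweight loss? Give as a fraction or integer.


Pre-tax equilibrium quantity: Q* = 89/4
Post-tax equilibrium quantity: Q_tax = 20
Reduction in quantity: Q* - Q_tax = 9/4
DWL = (1/2) * tax * (Q* - Q_tax)
DWL = (1/2) * 3 * 9/4 = 27/8

27/8


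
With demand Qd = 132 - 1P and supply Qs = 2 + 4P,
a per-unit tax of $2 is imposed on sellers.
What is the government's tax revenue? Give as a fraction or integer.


With tax on sellers, new supply: Qs' = 2 + 4(P - 2)
= 4P - 6
New equilibrium quantity:
Q_new = 522/5
Tax revenue = tax * Q_new = 2 * 522/5 = 1044/5

1044/5


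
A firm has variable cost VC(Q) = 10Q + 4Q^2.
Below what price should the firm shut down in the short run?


AVC(Q) = VC(Q)/Q = 10 + 4Q
AVC is increasing in Q, so minimum AVC is at Q -> 0+.
Min AVC = 10
The firm should shut down if P < 10.

10


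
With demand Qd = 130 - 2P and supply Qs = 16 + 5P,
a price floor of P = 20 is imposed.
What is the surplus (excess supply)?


At P = 20:
Qd = 130 - 2*20 = 90
Qs = 16 + 5*20 = 116
Surplus = Qs - Qd = 116 - 90 = 26

26


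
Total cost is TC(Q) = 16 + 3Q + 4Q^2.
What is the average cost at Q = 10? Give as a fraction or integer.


TC(10) = 16 + 3*10 + 4*10^2
TC(10) = 16 + 30 + 400 = 446
AC = TC/Q = 446/10 = 223/5

223/5


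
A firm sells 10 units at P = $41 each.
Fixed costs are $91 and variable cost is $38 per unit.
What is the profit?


Total Revenue = P * Q = 41 * 10 = $410
Total Cost = FC + VC*Q = 91 + 38*10 = $471
Profit = TR - TC = 410 - 471 = $-61

$-61


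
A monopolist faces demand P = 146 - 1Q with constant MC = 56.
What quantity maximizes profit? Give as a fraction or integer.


TR = P*Q = (146 - 1Q)Q = 146Q - 1Q^2
MR = dTR/dQ = 146 - 2Q
Set MR = MC:
146 - 2Q = 56
90 = 2Q
Q* = 90/2 = 45

45


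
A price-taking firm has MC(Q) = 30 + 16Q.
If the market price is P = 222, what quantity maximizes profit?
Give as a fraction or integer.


In perfect competition, profit is maximized where P = MC.
222 = 30 + 16Q
192 = 16Q
Q* = 192/16 = 12

12


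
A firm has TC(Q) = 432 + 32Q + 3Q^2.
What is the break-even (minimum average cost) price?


AC(Q) = 432/Q + 32 + 3Q
To minimize: dAC/dQ = -432/Q^2 + 3 = 0
Q^2 = 432/3 = 144
Q* = 12
Min AC = 432/12 + 32 + 3*12
Min AC = 36 + 32 + 36 = 104

104


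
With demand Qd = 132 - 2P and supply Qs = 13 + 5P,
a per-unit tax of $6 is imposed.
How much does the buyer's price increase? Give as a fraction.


With a per-unit tax, the buyer's price increase depends on relative slopes.
Supply slope: d = 5, Demand slope: b = 2
Buyer's price increase = d * tax / (b + d)
= 5 * 6 / (2 + 5)
= 30 / 7 = 30/7

30/7


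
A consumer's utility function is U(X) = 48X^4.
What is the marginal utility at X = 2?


MU = dU/dX = 48*4*X^(4-1)
MU = 192*X^3
At X = 2:
MU = 192 * 2^3
MU = 192 * 8 = 1536

1536


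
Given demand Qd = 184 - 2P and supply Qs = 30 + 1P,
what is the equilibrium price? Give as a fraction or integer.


At equilibrium, Qd = Qs.
184 - 2P = 30 + 1P
184 - 30 = 2P + 1P
154 = 3P
P* = 154/3 = 154/3

154/3


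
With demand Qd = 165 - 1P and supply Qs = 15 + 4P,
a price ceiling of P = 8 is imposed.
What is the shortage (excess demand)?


At P = 8:
Qd = 165 - 1*8 = 157
Qs = 15 + 4*8 = 47
Shortage = Qd - Qs = 157 - 47 = 110

110


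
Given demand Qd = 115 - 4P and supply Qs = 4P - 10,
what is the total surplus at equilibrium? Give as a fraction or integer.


Find equilibrium: 115 - 4P = 4P - 10
115 + 10 = 8P
P* = 125/8 = 125/8
Q* = 4*125/8 - 10 = 105/2
Inverse demand: P = 115/4 - Q/4, so P_max = 115/4
Inverse supply: P = 5/2 + Q/4, so P_min = 5/2
CS = (1/2) * 105/2 * (115/4 - 125/8) = 11025/32
PS = (1/2) * 105/2 * (125/8 - 5/2) = 11025/32
TS = CS + PS = 11025/32 + 11025/32 = 11025/16

11025/16


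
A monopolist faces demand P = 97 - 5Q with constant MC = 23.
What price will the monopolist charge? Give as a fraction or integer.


MR = 97 - 10Q
Set MR = MC: 97 - 10Q = 23
Q* = 37/5
Substitute into demand:
P* = 97 - 5*37/5 = 60

60


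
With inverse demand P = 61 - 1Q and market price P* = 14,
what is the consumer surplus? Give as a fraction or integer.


Maximum willingness to pay (at Q=0): P_max = 61
Quantity demanded at P* = 14:
Q* = (61 - 14)/1 = 47
CS = (1/2) * Q* * (P_max - P*)
CS = (1/2) * 47 * (61 - 14)
CS = (1/2) * 47 * 47 = 2209/2

2209/2


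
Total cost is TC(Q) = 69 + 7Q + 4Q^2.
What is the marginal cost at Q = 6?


MC = dTC/dQ = 7 + 2*4*Q
At Q = 6:
MC = 7 + 8*6
MC = 7 + 48 = 55

55


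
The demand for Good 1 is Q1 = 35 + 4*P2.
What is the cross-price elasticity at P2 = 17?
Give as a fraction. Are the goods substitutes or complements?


dQ1/dP2 = 4
At P2 = 17: Q1 = 35 + 4*17 = 103
Exy = (dQ1/dP2)(P2/Q1) = 4 * 17 / 103 = 68/103
Since Exy > 0, the goods are substitutes.

68/103 (substitutes)


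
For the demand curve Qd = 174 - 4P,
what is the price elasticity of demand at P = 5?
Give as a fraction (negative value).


dQ/dP = -4
At P = 5: Q = 174 - 4*5 = 154
E = (dQ/dP)(P/Q) = (-4)(5/154) = -10/77

-10/77


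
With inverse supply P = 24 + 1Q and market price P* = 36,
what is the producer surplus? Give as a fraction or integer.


Minimum supply price (at Q=0): P_min = 24
Quantity supplied at P* = 36:
Q* = (36 - 24)/1 = 12
PS = (1/2) * Q* * (P* - P_min)
PS = (1/2) * 12 * (36 - 24)
PS = (1/2) * 12 * 12 = 72

72


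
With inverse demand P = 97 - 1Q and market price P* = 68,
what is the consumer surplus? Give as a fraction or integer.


Maximum willingness to pay (at Q=0): P_max = 97
Quantity demanded at P* = 68:
Q* = (97 - 68)/1 = 29
CS = (1/2) * Q* * (P_max - P*)
CS = (1/2) * 29 * (97 - 68)
CS = (1/2) * 29 * 29 = 841/2

841/2


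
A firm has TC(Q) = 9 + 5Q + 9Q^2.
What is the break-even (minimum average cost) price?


AC(Q) = 9/Q + 5 + 9Q
To minimize: dAC/dQ = -9/Q^2 + 9 = 0
Q^2 = 9/9 = 1
Q* = 1
Min AC = 9/1 + 5 + 9*1
Min AC = 9 + 5 + 9 = 23

23


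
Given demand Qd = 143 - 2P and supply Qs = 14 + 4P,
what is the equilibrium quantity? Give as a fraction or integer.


First find equilibrium price:
143 - 2P = 14 + 4P
P* = 129/6 = 43/2
Then substitute into demand:
Q* = 143 - 2 * 43/2 = 100

100


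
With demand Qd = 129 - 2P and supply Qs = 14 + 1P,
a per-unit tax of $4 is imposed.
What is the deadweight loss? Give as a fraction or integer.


Pre-tax equilibrium quantity: Q* = 157/3
Post-tax equilibrium quantity: Q_tax = 149/3
Reduction in quantity: Q* - Q_tax = 8/3
DWL = (1/2) * tax * (Q* - Q_tax)
DWL = (1/2) * 4 * 8/3 = 16/3

16/3


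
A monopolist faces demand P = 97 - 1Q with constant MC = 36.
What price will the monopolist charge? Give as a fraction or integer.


MR = 97 - 2Q
Set MR = MC: 97 - 2Q = 36
Q* = 61/2
Substitute into demand:
P* = 97 - 1*61/2 = 133/2

133/2


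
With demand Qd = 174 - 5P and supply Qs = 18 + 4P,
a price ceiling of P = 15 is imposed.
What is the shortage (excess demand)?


At P = 15:
Qd = 174 - 5*15 = 99
Qs = 18 + 4*15 = 78
Shortage = Qd - Qs = 99 - 78 = 21

21


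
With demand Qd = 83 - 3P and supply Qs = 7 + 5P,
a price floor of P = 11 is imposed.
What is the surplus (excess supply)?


At P = 11:
Qd = 83 - 3*11 = 50
Qs = 7 + 5*11 = 62
Surplus = Qs - Qd = 62 - 50 = 12

12


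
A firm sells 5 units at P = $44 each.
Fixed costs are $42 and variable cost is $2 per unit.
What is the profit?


Total Revenue = P * Q = 44 * 5 = $220
Total Cost = FC + VC*Q = 42 + 2*5 = $52
Profit = TR - TC = 220 - 52 = $168

$168


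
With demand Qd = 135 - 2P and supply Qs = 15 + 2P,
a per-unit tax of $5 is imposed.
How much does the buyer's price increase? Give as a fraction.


With a per-unit tax, the buyer's price increase depends on relative slopes.
Supply slope: d = 2, Demand slope: b = 2
Buyer's price increase = d * tax / (b + d)
= 2 * 5 / (2 + 2)
= 10 / 4 = 5/2

5/2


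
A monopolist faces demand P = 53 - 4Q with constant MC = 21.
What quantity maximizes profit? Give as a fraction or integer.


TR = P*Q = (53 - 4Q)Q = 53Q - 4Q^2
MR = dTR/dQ = 53 - 8Q
Set MR = MC:
53 - 8Q = 21
32 = 8Q
Q* = 32/8 = 4

4


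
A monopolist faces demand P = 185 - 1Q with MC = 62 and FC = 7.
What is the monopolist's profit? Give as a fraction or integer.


MR = MC: 185 - 2Q = 62
Q* = 123/2
P* = 185 - 1*123/2 = 247/2
Profit = (P* - MC)*Q* - FC
= (247/2 - 62)*123/2 - 7
= 123/2*123/2 - 7
= 15129/4 - 7 = 15101/4

15101/4


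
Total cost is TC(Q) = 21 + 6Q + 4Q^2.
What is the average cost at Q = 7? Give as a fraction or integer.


TC(7) = 21 + 6*7 + 4*7^2
TC(7) = 21 + 42 + 196 = 259
AC = TC/Q = 259/7 = 37

37


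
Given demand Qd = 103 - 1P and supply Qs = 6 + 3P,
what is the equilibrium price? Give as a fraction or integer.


At equilibrium, Qd = Qs.
103 - 1P = 6 + 3P
103 - 6 = 1P + 3P
97 = 4P
P* = 97/4 = 97/4

97/4


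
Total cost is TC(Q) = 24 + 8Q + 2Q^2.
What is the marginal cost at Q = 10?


MC = dTC/dQ = 8 + 2*2*Q
At Q = 10:
MC = 8 + 4*10
MC = 8 + 40 = 48

48


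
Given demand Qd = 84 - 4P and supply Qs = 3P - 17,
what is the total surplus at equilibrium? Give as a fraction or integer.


Find equilibrium: 84 - 4P = 3P - 17
84 + 17 = 7P
P* = 101/7 = 101/7
Q* = 3*101/7 - 17 = 184/7
Inverse demand: P = 21 - Q/4, so P_max = 21
Inverse supply: P = 17/3 + Q/3, so P_min = 17/3
CS = (1/2) * 184/7 * (21 - 101/7) = 4232/49
PS = (1/2) * 184/7 * (101/7 - 17/3) = 16928/147
TS = CS + PS = 4232/49 + 16928/147 = 4232/21

4232/21


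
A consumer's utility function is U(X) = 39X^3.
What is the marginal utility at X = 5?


MU = dU/dX = 39*3*X^(3-1)
MU = 117*X^2
At X = 5:
MU = 117 * 5^2
MU = 117 * 25 = 2925

2925


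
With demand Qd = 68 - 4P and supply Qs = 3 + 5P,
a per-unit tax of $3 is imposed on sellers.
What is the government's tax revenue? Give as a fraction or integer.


With tax on sellers, new supply: Qs' = 3 + 5(P - 3)
= 5P - 12
New equilibrium quantity:
Q_new = 292/9
Tax revenue = tax * Q_new = 3 * 292/9 = 292/3

292/3


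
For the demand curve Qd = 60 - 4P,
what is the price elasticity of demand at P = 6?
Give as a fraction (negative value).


dQ/dP = -4
At P = 6: Q = 60 - 4*6 = 36
E = (dQ/dP)(P/Q) = (-4)(6/36) = -2/3

-2/3


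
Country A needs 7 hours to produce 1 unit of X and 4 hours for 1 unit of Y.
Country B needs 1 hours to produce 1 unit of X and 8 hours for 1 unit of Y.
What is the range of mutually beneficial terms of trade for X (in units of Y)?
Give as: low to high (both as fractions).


Opportunity cost of X for Country A = hours_X / hours_Y = 7/4 = 7/4 units of Y
Opportunity cost of X for Country B = hours_X / hours_Y = 1/8 = 1/8 units of Y
Terms of trade must be between the two opportunity costs.
Range: 1/8 to 7/4

1/8 to 7/4


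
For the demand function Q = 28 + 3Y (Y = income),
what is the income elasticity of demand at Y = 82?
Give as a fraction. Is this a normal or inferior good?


dQ/dY = 3
At Y = 82: Q = 28 + 3*82 = 274
Ey = (dQ/dY)(Y/Q) = 3 * 82 / 274 = 123/137
Since Ey > 0, this is a normal good.

123/137 (normal good)


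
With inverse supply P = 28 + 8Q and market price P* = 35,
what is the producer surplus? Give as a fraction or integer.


Minimum supply price (at Q=0): P_min = 28
Quantity supplied at P* = 35:
Q* = (35 - 28)/8 = 7/8
PS = (1/2) * Q* * (P* - P_min)
PS = (1/2) * 7/8 * (35 - 28)
PS = (1/2) * 7/8 * 7 = 49/16

49/16


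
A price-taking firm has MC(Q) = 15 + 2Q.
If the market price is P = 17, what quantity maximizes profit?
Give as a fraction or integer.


In perfect competition, profit is maximized where P = MC.
17 = 15 + 2Q
2 = 2Q
Q* = 2/2 = 1

1


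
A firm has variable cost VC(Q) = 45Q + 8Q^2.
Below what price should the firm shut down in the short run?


AVC(Q) = VC(Q)/Q = 45 + 8Q
AVC is increasing in Q, so minimum AVC is at Q -> 0+.
Min AVC = 45
The firm should shut down if P < 45.

45


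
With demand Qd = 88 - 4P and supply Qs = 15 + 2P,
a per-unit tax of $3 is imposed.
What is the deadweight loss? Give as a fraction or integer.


Pre-tax equilibrium quantity: Q* = 118/3
Post-tax equilibrium quantity: Q_tax = 106/3
Reduction in quantity: Q* - Q_tax = 4
DWL = (1/2) * tax * (Q* - Q_tax)
DWL = (1/2) * 3 * 4 = 6

6


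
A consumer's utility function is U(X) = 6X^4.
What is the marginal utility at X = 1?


MU = dU/dX = 6*4*X^(4-1)
MU = 24*X^3
At X = 1:
MU = 24 * 1^3
MU = 24 * 1 = 24

24


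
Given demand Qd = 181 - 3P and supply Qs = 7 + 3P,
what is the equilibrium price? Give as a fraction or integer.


At equilibrium, Qd = Qs.
181 - 3P = 7 + 3P
181 - 7 = 3P + 3P
174 = 6P
P* = 174/6 = 29

29


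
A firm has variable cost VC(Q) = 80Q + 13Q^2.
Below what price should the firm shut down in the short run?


AVC(Q) = VC(Q)/Q = 80 + 13Q
AVC is increasing in Q, so minimum AVC is at Q -> 0+.
Min AVC = 80
The firm should shut down if P < 80.

80


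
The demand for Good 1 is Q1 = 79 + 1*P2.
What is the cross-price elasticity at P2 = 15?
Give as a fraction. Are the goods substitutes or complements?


dQ1/dP2 = 1
At P2 = 15: Q1 = 79 + 1*15 = 94
Exy = (dQ1/dP2)(P2/Q1) = 1 * 15 / 94 = 15/94
Since Exy > 0, the goods are substitutes.

15/94 (substitutes)


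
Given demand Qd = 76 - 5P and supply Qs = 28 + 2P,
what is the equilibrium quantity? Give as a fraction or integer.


First find equilibrium price:
76 - 5P = 28 + 2P
P* = 48/7 = 48/7
Then substitute into demand:
Q* = 76 - 5 * 48/7 = 292/7

292/7


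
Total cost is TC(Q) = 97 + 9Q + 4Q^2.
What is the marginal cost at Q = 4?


MC = dTC/dQ = 9 + 2*4*Q
At Q = 4:
MC = 9 + 8*4
MC = 9 + 32 = 41

41


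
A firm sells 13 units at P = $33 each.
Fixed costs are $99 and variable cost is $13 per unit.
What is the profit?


Total Revenue = P * Q = 33 * 13 = $429
Total Cost = FC + VC*Q = 99 + 13*13 = $268
Profit = TR - TC = 429 - 268 = $161

$161


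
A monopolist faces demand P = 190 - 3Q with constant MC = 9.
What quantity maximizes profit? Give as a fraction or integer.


TR = P*Q = (190 - 3Q)Q = 190Q - 3Q^2
MR = dTR/dQ = 190 - 6Q
Set MR = MC:
190 - 6Q = 9
181 = 6Q
Q* = 181/6 = 181/6

181/6


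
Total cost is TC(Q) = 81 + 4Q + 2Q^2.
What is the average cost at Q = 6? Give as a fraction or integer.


TC(6) = 81 + 4*6 + 2*6^2
TC(6) = 81 + 24 + 72 = 177
AC = TC/Q = 177/6 = 59/2

59/2


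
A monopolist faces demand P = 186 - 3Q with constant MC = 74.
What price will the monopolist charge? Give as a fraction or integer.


MR = 186 - 6Q
Set MR = MC: 186 - 6Q = 74
Q* = 56/3
Substitute into demand:
P* = 186 - 3*56/3 = 130

130


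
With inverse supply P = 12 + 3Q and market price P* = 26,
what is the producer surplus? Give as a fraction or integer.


Minimum supply price (at Q=0): P_min = 12
Quantity supplied at P* = 26:
Q* = (26 - 12)/3 = 14/3
PS = (1/2) * Q* * (P* - P_min)
PS = (1/2) * 14/3 * (26 - 12)
PS = (1/2) * 14/3 * 14 = 98/3

98/3


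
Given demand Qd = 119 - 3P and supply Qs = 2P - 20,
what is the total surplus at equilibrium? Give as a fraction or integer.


Find equilibrium: 119 - 3P = 2P - 20
119 + 20 = 5P
P* = 139/5 = 139/5
Q* = 2*139/5 - 20 = 178/5
Inverse demand: P = 119/3 - Q/3, so P_max = 119/3
Inverse supply: P = 10 + Q/2, so P_min = 10
CS = (1/2) * 178/5 * (119/3 - 139/5) = 15842/75
PS = (1/2) * 178/5 * (139/5 - 10) = 7921/25
TS = CS + PS = 15842/75 + 7921/25 = 7921/15

7921/15


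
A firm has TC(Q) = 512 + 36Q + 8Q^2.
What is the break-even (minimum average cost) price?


AC(Q) = 512/Q + 36 + 8Q
To minimize: dAC/dQ = -512/Q^2 + 8 = 0
Q^2 = 512/8 = 64
Q* = 8
Min AC = 512/8 + 36 + 8*8
Min AC = 64 + 36 + 64 = 164

164


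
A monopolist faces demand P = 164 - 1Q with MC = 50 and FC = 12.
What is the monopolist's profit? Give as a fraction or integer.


MR = MC: 164 - 2Q = 50
Q* = 57
P* = 164 - 1*57 = 107
Profit = (P* - MC)*Q* - FC
= (107 - 50)*57 - 12
= 57*57 - 12
= 3249 - 12 = 3237

3237


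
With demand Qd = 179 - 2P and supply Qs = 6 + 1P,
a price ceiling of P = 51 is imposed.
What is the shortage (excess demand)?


At P = 51:
Qd = 179 - 2*51 = 77
Qs = 6 + 1*51 = 57
Shortage = Qd - Qs = 77 - 57 = 20

20


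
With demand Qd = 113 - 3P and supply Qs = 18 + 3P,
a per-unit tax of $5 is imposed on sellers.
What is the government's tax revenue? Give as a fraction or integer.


With tax on sellers, new supply: Qs' = 18 + 3(P - 5)
= 3 + 3P
New equilibrium quantity:
Q_new = 58
Tax revenue = tax * Q_new = 5 * 58 = 290

290


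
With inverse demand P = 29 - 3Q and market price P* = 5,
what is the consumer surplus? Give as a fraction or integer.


Maximum willingness to pay (at Q=0): P_max = 29
Quantity demanded at P* = 5:
Q* = (29 - 5)/3 = 8
CS = (1/2) * Q* * (P_max - P*)
CS = (1/2) * 8 * (29 - 5)
CS = (1/2) * 8 * 24 = 96

96


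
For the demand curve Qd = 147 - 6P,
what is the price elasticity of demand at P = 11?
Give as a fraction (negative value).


dQ/dP = -6
At P = 11: Q = 147 - 6*11 = 81
E = (dQ/dP)(P/Q) = (-6)(11/81) = -22/27

-22/27


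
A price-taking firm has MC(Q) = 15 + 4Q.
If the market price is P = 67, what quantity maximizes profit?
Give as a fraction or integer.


In perfect competition, profit is maximized where P = MC.
67 = 15 + 4Q
52 = 4Q
Q* = 52/4 = 13

13


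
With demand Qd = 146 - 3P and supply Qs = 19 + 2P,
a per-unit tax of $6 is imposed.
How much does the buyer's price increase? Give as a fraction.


With a per-unit tax, the buyer's price increase depends on relative slopes.
Supply slope: d = 2, Demand slope: b = 3
Buyer's price increase = d * tax / (b + d)
= 2 * 6 / (3 + 2)
= 12 / 5 = 12/5

12/5


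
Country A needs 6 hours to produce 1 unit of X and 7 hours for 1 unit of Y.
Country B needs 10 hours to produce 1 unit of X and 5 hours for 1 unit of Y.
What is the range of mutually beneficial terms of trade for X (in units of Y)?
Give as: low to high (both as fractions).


Opportunity cost of X for Country A = hours_X / hours_Y = 6/7 = 6/7 units of Y
Opportunity cost of X for Country B = hours_X / hours_Y = 10/5 = 2 units of Y
Terms of trade must be between the two opportunity costs.
Range: 6/7 to 2

6/7 to 2


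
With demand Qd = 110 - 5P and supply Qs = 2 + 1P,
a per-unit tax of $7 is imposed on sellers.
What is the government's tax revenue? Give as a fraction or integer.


With tax on sellers, new supply: Qs' = 2 + 1(P - 7)
= 1P - 5
New equilibrium quantity:
Q_new = 85/6
Tax revenue = tax * Q_new = 7 * 85/6 = 595/6

595/6


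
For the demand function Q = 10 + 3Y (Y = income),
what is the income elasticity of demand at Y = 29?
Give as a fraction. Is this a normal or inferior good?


dQ/dY = 3
At Y = 29: Q = 10 + 3*29 = 97
Ey = (dQ/dY)(Y/Q) = 3 * 29 / 97 = 87/97
Since Ey > 0, this is a normal good.

87/97 (normal good)


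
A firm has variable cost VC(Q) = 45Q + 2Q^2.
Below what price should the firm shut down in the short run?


AVC(Q) = VC(Q)/Q = 45 + 2Q
AVC is increasing in Q, so minimum AVC is at Q -> 0+.
Min AVC = 45
The firm should shut down if P < 45.

45


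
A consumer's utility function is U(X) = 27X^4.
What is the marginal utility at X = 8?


MU = dU/dX = 27*4*X^(4-1)
MU = 108*X^3
At X = 8:
MU = 108 * 8^3
MU = 108 * 512 = 55296

55296


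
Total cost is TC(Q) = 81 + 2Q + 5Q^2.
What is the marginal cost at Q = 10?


MC = dTC/dQ = 2 + 2*5*Q
At Q = 10:
MC = 2 + 10*10
MC = 2 + 100 = 102

102


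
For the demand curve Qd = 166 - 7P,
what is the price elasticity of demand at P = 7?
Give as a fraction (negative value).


dQ/dP = -7
At P = 7: Q = 166 - 7*7 = 117
E = (dQ/dP)(P/Q) = (-7)(7/117) = -49/117

-49/117


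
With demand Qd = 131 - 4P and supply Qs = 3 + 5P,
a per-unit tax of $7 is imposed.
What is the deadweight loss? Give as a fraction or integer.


Pre-tax equilibrium quantity: Q* = 667/9
Post-tax equilibrium quantity: Q_tax = 527/9
Reduction in quantity: Q* - Q_tax = 140/9
DWL = (1/2) * tax * (Q* - Q_tax)
DWL = (1/2) * 7 * 140/9 = 490/9

490/9


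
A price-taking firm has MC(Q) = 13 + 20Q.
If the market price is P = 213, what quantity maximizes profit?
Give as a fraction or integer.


In perfect competition, profit is maximized where P = MC.
213 = 13 + 20Q
200 = 20Q
Q* = 200/20 = 10

10


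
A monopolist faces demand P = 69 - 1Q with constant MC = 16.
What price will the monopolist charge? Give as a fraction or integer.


MR = 69 - 2Q
Set MR = MC: 69 - 2Q = 16
Q* = 53/2
Substitute into demand:
P* = 69 - 1*53/2 = 85/2

85/2


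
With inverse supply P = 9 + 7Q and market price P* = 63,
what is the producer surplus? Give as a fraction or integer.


Minimum supply price (at Q=0): P_min = 9
Quantity supplied at P* = 63:
Q* = (63 - 9)/7 = 54/7
PS = (1/2) * Q* * (P* - P_min)
PS = (1/2) * 54/7 * (63 - 9)
PS = (1/2) * 54/7 * 54 = 1458/7

1458/7


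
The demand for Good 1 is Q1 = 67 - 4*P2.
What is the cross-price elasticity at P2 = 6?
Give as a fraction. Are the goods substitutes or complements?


dQ1/dP2 = -4
At P2 = 6: Q1 = 67 - 4*6 = 43
Exy = (dQ1/dP2)(P2/Q1) = -4 * 6 / 43 = -24/43
Since Exy < 0, the goods are complements.

-24/43 (complements)


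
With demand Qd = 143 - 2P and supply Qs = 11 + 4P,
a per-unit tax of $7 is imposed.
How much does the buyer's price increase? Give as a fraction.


With a per-unit tax, the buyer's price increase depends on relative slopes.
Supply slope: d = 4, Demand slope: b = 2
Buyer's price increase = d * tax / (b + d)
= 4 * 7 / (2 + 4)
= 28 / 6 = 14/3

14/3


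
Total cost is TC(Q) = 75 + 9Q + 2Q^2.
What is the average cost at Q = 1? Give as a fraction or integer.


TC(1) = 75 + 9*1 + 2*1^2
TC(1) = 75 + 9 + 2 = 86
AC = TC/Q = 86/1 = 86

86


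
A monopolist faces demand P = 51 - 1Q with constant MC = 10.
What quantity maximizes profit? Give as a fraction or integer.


TR = P*Q = (51 - 1Q)Q = 51Q - 1Q^2
MR = dTR/dQ = 51 - 2Q
Set MR = MC:
51 - 2Q = 10
41 = 2Q
Q* = 41/2 = 41/2

41/2


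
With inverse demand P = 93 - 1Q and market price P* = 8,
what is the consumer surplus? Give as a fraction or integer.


Maximum willingness to pay (at Q=0): P_max = 93
Quantity demanded at P* = 8:
Q* = (93 - 8)/1 = 85
CS = (1/2) * Q* * (P_max - P*)
CS = (1/2) * 85 * (93 - 8)
CS = (1/2) * 85 * 85 = 7225/2

7225/2


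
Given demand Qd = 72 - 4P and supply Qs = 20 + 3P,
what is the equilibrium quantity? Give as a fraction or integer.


First find equilibrium price:
72 - 4P = 20 + 3P
P* = 52/7 = 52/7
Then substitute into demand:
Q* = 72 - 4 * 52/7 = 296/7

296/7


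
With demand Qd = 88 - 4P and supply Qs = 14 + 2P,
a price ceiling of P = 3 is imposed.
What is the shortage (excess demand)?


At P = 3:
Qd = 88 - 4*3 = 76
Qs = 14 + 2*3 = 20
Shortage = Qd - Qs = 76 - 20 = 56

56


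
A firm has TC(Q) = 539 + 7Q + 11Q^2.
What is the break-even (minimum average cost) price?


AC(Q) = 539/Q + 7 + 11Q
To minimize: dAC/dQ = -539/Q^2 + 11 = 0
Q^2 = 539/11 = 49
Q* = 7
Min AC = 539/7 + 7 + 11*7
Min AC = 77 + 7 + 77 = 161

161


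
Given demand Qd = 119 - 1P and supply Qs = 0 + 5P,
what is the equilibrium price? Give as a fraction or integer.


At equilibrium, Qd = Qs.
119 - 1P = 0 + 5P
119 - 0 = 1P + 5P
119 = 6P
P* = 119/6 = 119/6

119/6


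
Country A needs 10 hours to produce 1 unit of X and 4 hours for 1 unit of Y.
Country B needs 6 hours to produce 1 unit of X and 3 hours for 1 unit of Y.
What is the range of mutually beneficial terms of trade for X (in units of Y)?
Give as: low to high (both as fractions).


Opportunity cost of X for Country A = hours_X / hours_Y = 10/4 = 5/2 units of Y
Opportunity cost of X for Country B = hours_X / hours_Y = 6/3 = 2 units of Y
Terms of trade must be between the two opportunity costs.
Range: 2 to 5/2

2 to 5/2


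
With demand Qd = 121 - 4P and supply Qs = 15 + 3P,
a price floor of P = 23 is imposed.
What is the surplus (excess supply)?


At P = 23:
Qd = 121 - 4*23 = 29
Qs = 15 + 3*23 = 84
Surplus = Qs - Qd = 84 - 29 = 55

55


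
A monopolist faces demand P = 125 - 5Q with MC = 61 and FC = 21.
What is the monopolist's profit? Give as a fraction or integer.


MR = MC: 125 - 10Q = 61
Q* = 32/5
P* = 125 - 5*32/5 = 93
Profit = (P* - MC)*Q* - FC
= (93 - 61)*32/5 - 21
= 32*32/5 - 21
= 1024/5 - 21 = 919/5

919/5


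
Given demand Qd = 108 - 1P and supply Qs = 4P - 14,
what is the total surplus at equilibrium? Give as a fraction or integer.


Find equilibrium: 108 - 1P = 4P - 14
108 + 14 = 5P
P* = 122/5 = 122/5
Q* = 4*122/5 - 14 = 418/5
Inverse demand: P = 108 - Q/1, so P_max = 108
Inverse supply: P = 7/2 + Q/4, so P_min = 7/2
CS = (1/2) * 418/5 * (108 - 122/5) = 87362/25
PS = (1/2) * 418/5 * (122/5 - 7/2) = 43681/50
TS = CS + PS = 87362/25 + 43681/50 = 43681/10

43681/10


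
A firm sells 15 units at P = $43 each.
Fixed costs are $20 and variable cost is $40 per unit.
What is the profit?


Total Revenue = P * Q = 43 * 15 = $645
Total Cost = FC + VC*Q = 20 + 40*15 = $620
Profit = TR - TC = 645 - 620 = $25

$25


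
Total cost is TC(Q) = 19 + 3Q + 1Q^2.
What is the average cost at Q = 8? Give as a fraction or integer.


TC(8) = 19 + 3*8 + 1*8^2
TC(8) = 19 + 24 + 64 = 107
AC = TC/Q = 107/8 = 107/8

107/8


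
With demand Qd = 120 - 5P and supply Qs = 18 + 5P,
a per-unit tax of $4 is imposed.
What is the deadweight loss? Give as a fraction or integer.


Pre-tax equilibrium quantity: Q* = 69
Post-tax equilibrium quantity: Q_tax = 59
Reduction in quantity: Q* - Q_tax = 10
DWL = (1/2) * tax * (Q* - Q_tax)
DWL = (1/2) * 4 * 10 = 20

20


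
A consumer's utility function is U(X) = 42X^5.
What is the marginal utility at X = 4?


MU = dU/dX = 42*5*X^(5-1)
MU = 210*X^4
At X = 4:
MU = 210 * 4^4
MU = 210 * 256 = 53760

53760


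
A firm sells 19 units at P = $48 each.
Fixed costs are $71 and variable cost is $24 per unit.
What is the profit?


Total Revenue = P * Q = 48 * 19 = $912
Total Cost = FC + VC*Q = 71 + 24*19 = $527
Profit = TR - TC = 912 - 527 = $385

$385


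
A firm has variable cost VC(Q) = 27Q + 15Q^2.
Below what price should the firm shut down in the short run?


AVC(Q) = VC(Q)/Q = 27 + 15Q
AVC is increasing in Q, so minimum AVC is at Q -> 0+.
Min AVC = 27
The firm should shut down if P < 27.

27


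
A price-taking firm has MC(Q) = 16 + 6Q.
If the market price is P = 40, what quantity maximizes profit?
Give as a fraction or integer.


In perfect competition, profit is maximized where P = MC.
40 = 16 + 6Q
24 = 6Q
Q* = 24/6 = 4

4


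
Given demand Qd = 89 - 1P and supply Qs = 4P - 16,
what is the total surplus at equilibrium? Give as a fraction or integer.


Find equilibrium: 89 - 1P = 4P - 16
89 + 16 = 5P
P* = 105/5 = 21
Q* = 4*21 - 16 = 68
Inverse demand: P = 89 - Q/1, so P_max = 89
Inverse supply: P = 4 + Q/4, so P_min = 4
CS = (1/2) * 68 * (89 - 21) = 2312
PS = (1/2) * 68 * (21 - 4) = 578
TS = CS + PS = 2312 + 578 = 2890

2890


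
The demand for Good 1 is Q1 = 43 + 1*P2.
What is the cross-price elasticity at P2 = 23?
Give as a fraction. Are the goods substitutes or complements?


dQ1/dP2 = 1
At P2 = 23: Q1 = 43 + 1*23 = 66
Exy = (dQ1/dP2)(P2/Q1) = 1 * 23 / 66 = 23/66
Since Exy > 0, the goods are substitutes.

23/66 (substitutes)


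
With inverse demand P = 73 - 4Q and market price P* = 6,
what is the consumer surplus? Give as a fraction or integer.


Maximum willingness to pay (at Q=0): P_max = 73
Quantity demanded at P* = 6:
Q* = (73 - 6)/4 = 67/4
CS = (1/2) * Q* * (P_max - P*)
CS = (1/2) * 67/4 * (73 - 6)
CS = (1/2) * 67/4 * 67 = 4489/8

4489/8


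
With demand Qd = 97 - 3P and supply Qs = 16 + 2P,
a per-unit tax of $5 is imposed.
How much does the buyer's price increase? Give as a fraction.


With a per-unit tax, the buyer's price increase depends on relative slopes.
Supply slope: d = 2, Demand slope: b = 3
Buyer's price increase = d * tax / (b + d)
= 2 * 5 / (3 + 2)
= 10 / 5 = 2

2


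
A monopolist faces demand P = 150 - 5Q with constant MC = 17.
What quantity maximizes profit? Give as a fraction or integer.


TR = P*Q = (150 - 5Q)Q = 150Q - 5Q^2
MR = dTR/dQ = 150 - 10Q
Set MR = MC:
150 - 10Q = 17
133 = 10Q
Q* = 133/10 = 133/10

133/10


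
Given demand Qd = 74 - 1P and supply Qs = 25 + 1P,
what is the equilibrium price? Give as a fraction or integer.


At equilibrium, Qd = Qs.
74 - 1P = 25 + 1P
74 - 25 = 1P + 1P
49 = 2P
P* = 49/2 = 49/2

49/2


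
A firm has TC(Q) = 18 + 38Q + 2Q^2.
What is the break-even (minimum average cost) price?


AC(Q) = 18/Q + 38 + 2Q
To minimize: dAC/dQ = -18/Q^2 + 2 = 0
Q^2 = 18/2 = 9
Q* = 3
Min AC = 18/3 + 38 + 2*3
Min AC = 6 + 38 + 6 = 50

50


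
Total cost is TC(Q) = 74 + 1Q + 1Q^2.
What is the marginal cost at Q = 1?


MC = dTC/dQ = 1 + 2*1*Q
At Q = 1:
MC = 1 + 2*1
MC = 1 + 2 = 3

3


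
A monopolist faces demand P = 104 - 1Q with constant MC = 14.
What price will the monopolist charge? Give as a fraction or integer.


MR = 104 - 2Q
Set MR = MC: 104 - 2Q = 14
Q* = 45
Substitute into demand:
P* = 104 - 1*45 = 59

59


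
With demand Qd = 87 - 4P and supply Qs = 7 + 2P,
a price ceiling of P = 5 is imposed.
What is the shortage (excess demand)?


At P = 5:
Qd = 87 - 4*5 = 67
Qs = 7 + 2*5 = 17
Shortage = Qd - Qs = 67 - 17 = 50

50


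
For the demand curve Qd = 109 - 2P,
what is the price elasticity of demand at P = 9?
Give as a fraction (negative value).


dQ/dP = -2
At P = 9: Q = 109 - 2*9 = 91
E = (dQ/dP)(P/Q) = (-2)(9/91) = -18/91

-18/91


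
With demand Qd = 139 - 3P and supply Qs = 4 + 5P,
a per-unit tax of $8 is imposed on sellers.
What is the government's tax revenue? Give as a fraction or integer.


With tax on sellers, new supply: Qs' = 4 + 5(P - 8)
= 5P - 36
New equilibrium quantity:
Q_new = 587/8
Tax revenue = tax * Q_new = 8 * 587/8 = 587

587


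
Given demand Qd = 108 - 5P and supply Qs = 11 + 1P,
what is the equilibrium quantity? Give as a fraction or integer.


First find equilibrium price:
108 - 5P = 11 + 1P
P* = 97/6 = 97/6
Then substitute into demand:
Q* = 108 - 5 * 97/6 = 163/6

163/6


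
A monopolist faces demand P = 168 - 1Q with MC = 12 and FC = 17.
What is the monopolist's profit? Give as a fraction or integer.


MR = MC: 168 - 2Q = 12
Q* = 78
P* = 168 - 1*78 = 90
Profit = (P* - MC)*Q* - FC
= (90 - 12)*78 - 17
= 78*78 - 17
= 6084 - 17 = 6067

6067


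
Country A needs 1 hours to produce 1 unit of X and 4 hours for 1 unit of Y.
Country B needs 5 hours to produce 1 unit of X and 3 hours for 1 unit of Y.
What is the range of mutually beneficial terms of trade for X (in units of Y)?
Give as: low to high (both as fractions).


Opportunity cost of X for Country A = hours_X / hours_Y = 1/4 = 1/4 units of Y
Opportunity cost of X for Country B = hours_X / hours_Y = 5/3 = 5/3 units of Y
Terms of trade must be between the two opportunity costs.
Range: 1/4 to 5/3

1/4 to 5/3


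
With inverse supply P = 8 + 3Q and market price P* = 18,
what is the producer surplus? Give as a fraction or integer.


Minimum supply price (at Q=0): P_min = 8
Quantity supplied at P* = 18:
Q* = (18 - 8)/3 = 10/3
PS = (1/2) * Q* * (P* - P_min)
PS = (1/2) * 10/3 * (18 - 8)
PS = (1/2) * 10/3 * 10 = 50/3

50/3


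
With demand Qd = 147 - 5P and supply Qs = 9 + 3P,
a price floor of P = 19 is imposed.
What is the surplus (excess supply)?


At P = 19:
Qd = 147 - 5*19 = 52
Qs = 9 + 3*19 = 66
Surplus = Qs - Qd = 66 - 52 = 14

14


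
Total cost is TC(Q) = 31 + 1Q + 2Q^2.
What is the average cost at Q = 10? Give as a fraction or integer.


TC(10) = 31 + 1*10 + 2*10^2
TC(10) = 31 + 10 + 200 = 241
AC = TC/Q = 241/10 = 241/10

241/10


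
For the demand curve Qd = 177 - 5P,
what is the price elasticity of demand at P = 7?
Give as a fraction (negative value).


dQ/dP = -5
At P = 7: Q = 177 - 5*7 = 142
E = (dQ/dP)(P/Q) = (-5)(7/142) = -35/142

-35/142


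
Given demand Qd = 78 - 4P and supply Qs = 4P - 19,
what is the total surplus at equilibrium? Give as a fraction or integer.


Find equilibrium: 78 - 4P = 4P - 19
78 + 19 = 8P
P* = 97/8 = 97/8
Q* = 4*97/8 - 19 = 59/2
Inverse demand: P = 39/2 - Q/4, so P_max = 39/2
Inverse supply: P = 19/4 + Q/4, so P_min = 19/4
CS = (1/2) * 59/2 * (39/2 - 97/8) = 3481/32
PS = (1/2) * 59/2 * (97/8 - 19/4) = 3481/32
TS = CS + PS = 3481/32 + 3481/32 = 3481/16

3481/16


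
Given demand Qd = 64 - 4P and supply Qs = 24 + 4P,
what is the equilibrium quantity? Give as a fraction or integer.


First find equilibrium price:
64 - 4P = 24 + 4P
P* = 40/8 = 5
Then substitute into demand:
Q* = 64 - 4 * 5 = 44

44


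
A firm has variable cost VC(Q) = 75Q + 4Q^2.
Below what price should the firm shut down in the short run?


AVC(Q) = VC(Q)/Q = 75 + 4Q
AVC is increasing in Q, so minimum AVC is at Q -> 0+.
Min AVC = 75
The firm should shut down if P < 75.

75


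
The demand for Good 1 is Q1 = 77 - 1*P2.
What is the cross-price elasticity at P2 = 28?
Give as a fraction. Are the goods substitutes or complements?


dQ1/dP2 = -1
At P2 = 28: Q1 = 77 - 1*28 = 49
Exy = (dQ1/dP2)(P2/Q1) = -1 * 28 / 49 = -4/7
Since Exy < 0, the goods are complements.

-4/7 (complements)


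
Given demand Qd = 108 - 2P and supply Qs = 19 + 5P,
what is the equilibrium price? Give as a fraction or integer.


At equilibrium, Qd = Qs.
108 - 2P = 19 + 5P
108 - 19 = 2P + 5P
89 = 7P
P* = 89/7 = 89/7

89/7


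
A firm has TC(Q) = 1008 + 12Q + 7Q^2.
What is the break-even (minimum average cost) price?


AC(Q) = 1008/Q + 12 + 7Q
To minimize: dAC/dQ = -1008/Q^2 + 7 = 0
Q^2 = 1008/7 = 144
Q* = 12
Min AC = 1008/12 + 12 + 7*12
Min AC = 84 + 12 + 84 = 180

180


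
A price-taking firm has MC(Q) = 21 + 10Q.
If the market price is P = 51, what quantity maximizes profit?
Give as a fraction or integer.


In perfect competition, profit is maximized where P = MC.
51 = 21 + 10Q
30 = 10Q
Q* = 30/10 = 3

3


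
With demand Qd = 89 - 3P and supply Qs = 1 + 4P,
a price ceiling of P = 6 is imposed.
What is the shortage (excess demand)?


At P = 6:
Qd = 89 - 3*6 = 71
Qs = 1 + 4*6 = 25
Shortage = Qd - Qs = 71 - 25 = 46

46


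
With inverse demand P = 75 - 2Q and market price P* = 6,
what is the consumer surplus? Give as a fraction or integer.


Maximum willingness to pay (at Q=0): P_max = 75
Quantity demanded at P* = 6:
Q* = (75 - 6)/2 = 69/2
CS = (1/2) * Q* * (P_max - P*)
CS = (1/2) * 69/2 * (75 - 6)
CS = (1/2) * 69/2 * 69 = 4761/4

4761/4


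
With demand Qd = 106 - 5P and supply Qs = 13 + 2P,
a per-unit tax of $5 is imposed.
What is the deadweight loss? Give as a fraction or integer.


Pre-tax equilibrium quantity: Q* = 277/7
Post-tax equilibrium quantity: Q_tax = 227/7
Reduction in quantity: Q* - Q_tax = 50/7
DWL = (1/2) * tax * (Q* - Q_tax)
DWL = (1/2) * 5 * 50/7 = 125/7

125/7


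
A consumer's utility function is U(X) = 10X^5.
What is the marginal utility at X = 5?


MU = dU/dX = 10*5*X^(5-1)
MU = 50*X^4
At X = 5:
MU = 50 * 5^4
MU = 50 * 625 = 31250

31250


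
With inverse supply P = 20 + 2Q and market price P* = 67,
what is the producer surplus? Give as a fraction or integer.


Minimum supply price (at Q=0): P_min = 20
Quantity supplied at P* = 67:
Q* = (67 - 20)/2 = 47/2
PS = (1/2) * Q* * (P* - P_min)
PS = (1/2) * 47/2 * (67 - 20)
PS = (1/2) * 47/2 * 47 = 2209/4

2209/4


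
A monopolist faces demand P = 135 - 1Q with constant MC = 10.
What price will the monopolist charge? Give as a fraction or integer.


MR = 135 - 2Q
Set MR = MC: 135 - 2Q = 10
Q* = 125/2
Substitute into demand:
P* = 135 - 1*125/2 = 145/2

145/2


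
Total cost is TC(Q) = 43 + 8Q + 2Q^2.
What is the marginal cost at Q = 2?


MC = dTC/dQ = 8 + 2*2*Q
At Q = 2:
MC = 8 + 4*2
MC = 8 + 8 = 16

16


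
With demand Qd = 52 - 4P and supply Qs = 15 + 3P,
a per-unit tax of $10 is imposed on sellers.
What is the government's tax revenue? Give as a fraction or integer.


With tax on sellers, new supply: Qs' = 15 + 3(P - 10)
= 3P - 15
New equilibrium quantity:
Q_new = 96/7
Tax revenue = tax * Q_new = 10 * 96/7 = 960/7

960/7


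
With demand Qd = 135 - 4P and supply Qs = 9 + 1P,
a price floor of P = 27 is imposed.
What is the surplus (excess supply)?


At P = 27:
Qd = 135 - 4*27 = 27
Qs = 9 + 1*27 = 36
Surplus = Qs - Qd = 36 - 27 = 9

9


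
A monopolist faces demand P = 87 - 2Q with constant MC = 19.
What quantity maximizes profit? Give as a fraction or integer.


TR = P*Q = (87 - 2Q)Q = 87Q - 2Q^2
MR = dTR/dQ = 87 - 4Q
Set MR = MC:
87 - 4Q = 19
68 = 4Q
Q* = 68/4 = 17

17


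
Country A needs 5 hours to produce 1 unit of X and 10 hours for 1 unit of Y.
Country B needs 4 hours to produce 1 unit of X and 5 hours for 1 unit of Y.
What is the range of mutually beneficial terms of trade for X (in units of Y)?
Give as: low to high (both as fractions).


Opportunity cost of X for Country A = hours_X / hours_Y = 5/10 = 1/2 units of Y
Opportunity cost of X for Country B = hours_X / hours_Y = 4/5 = 4/5 units of Y
Terms of trade must be between the two opportunity costs.
Range: 1/2 to 4/5

1/2 to 4/5


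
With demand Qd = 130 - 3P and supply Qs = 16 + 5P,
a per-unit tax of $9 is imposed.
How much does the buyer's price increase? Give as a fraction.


With a per-unit tax, the buyer's price increase depends on relative slopes.
Supply slope: d = 5, Demand slope: b = 3
Buyer's price increase = d * tax / (b + d)
= 5 * 9 / (3 + 5)
= 45 / 8 = 45/8

45/8


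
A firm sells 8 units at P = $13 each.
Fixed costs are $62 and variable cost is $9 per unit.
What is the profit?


Total Revenue = P * Q = 13 * 8 = $104
Total Cost = FC + VC*Q = 62 + 9*8 = $134
Profit = TR - TC = 104 - 134 = $-30

$-30


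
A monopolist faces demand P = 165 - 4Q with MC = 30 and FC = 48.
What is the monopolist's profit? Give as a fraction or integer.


MR = MC: 165 - 8Q = 30
Q* = 135/8
P* = 165 - 4*135/8 = 195/2
Profit = (P* - MC)*Q* - FC
= (195/2 - 30)*135/8 - 48
= 135/2*135/8 - 48
= 18225/16 - 48 = 17457/16

17457/16


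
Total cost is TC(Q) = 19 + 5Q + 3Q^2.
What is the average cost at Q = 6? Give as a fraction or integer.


TC(6) = 19 + 5*6 + 3*6^2
TC(6) = 19 + 30 + 108 = 157
AC = TC/Q = 157/6 = 157/6

157/6


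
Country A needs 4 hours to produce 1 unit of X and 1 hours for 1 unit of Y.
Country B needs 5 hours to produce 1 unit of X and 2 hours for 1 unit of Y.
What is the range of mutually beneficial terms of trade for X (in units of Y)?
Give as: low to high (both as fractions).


Opportunity cost of X for Country A = hours_X / hours_Y = 4/1 = 4 units of Y
Opportunity cost of X for Country B = hours_X / hours_Y = 5/2 = 5/2 units of Y
Terms of trade must be between the two opportunity costs.
Range: 5/2 to 4

5/2 to 4


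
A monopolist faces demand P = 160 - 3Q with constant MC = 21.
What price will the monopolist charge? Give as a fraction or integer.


MR = 160 - 6Q
Set MR = MC: 160 - 6Q = 21
Q* = 139/6
Substitute into demand:
P* = 160 - 3*139/6 = 181/2

181/2


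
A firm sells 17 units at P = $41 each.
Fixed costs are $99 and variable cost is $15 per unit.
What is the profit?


Total Revenue = P * Q = 41 * 17 = $697
Total Cost = FC + VC*Q = 99 + 15*17 = $354
Profit = TR - TC = 697 - 354 = $343

$343
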